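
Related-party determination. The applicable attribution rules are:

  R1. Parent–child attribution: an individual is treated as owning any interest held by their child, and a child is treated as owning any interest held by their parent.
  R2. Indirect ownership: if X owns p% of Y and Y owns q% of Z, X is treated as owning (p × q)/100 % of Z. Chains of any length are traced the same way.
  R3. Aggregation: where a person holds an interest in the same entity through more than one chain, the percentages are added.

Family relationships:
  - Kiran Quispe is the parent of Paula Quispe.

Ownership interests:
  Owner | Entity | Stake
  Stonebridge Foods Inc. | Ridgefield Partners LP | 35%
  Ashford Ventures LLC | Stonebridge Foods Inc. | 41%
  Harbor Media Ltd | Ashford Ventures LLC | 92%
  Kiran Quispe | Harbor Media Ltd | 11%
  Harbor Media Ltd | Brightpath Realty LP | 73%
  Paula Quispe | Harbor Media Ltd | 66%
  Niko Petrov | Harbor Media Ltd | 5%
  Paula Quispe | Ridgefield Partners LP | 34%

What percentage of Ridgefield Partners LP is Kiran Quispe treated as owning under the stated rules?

44.16554%

By parent–child attribution (R1), Kiran Quispe is treated as also owning Paula Quispe's interest in Harbor Media Ltd, giving 11% + 66% = 77%.
By parent–child attribution (R1), Kiran Quispe is treated as owning Paula Quispe's 34% interest in Ridgefield Partners LP.
Chain via Harbor Media Ltd → Ashford Ventures LLC → Stonebridge Foods Inc. (R2): 77% × 92% × 41% × 35% = 10.16554% of Ridgefield Partners LP.
Direct interest in Ridgefield Partners LP: 34%.
Aggregating (R3): 10.16554% + 34% = 44.16554%.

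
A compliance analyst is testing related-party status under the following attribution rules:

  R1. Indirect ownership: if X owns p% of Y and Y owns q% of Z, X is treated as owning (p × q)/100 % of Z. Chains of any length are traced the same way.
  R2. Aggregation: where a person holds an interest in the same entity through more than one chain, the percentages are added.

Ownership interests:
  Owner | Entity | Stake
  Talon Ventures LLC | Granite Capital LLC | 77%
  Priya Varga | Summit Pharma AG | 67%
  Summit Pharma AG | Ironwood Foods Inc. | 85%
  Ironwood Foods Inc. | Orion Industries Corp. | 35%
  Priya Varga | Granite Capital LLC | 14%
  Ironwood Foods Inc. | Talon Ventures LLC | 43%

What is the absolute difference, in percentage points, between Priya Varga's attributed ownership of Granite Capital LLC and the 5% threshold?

Chain via Summit Pharma AG → Ironwood Foods Inc. → Talon Ventures LLC (R1): 67% × 85% × 43% × 77% = 18.856145% of Granite Capital LLC.
Direct interest in Granite Capital LLC: 14%.
Aggregating (R2): 18.856145% + 14% = 32.856145%.
32.856145% exceeds the 5% threshold by 27.856145 percentage points.

27.856145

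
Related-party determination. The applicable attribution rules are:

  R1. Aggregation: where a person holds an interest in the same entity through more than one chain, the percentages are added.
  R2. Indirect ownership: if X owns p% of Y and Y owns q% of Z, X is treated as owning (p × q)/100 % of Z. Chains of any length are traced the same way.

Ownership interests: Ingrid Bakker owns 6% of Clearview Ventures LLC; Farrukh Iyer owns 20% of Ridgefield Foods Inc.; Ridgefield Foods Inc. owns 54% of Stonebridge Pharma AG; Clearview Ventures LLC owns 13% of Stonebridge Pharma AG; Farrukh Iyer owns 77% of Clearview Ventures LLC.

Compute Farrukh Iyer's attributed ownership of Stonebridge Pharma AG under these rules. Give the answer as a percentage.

20.81%

Chain via Ridgefield Foods Inc. (R2): 20% × 54% = 10.8% of Stonebridge Pharma AG.
Chain via Clearview Ventures LLC (R2): 77% × 13% = 10.01% of Stonebridge Pharma AG.
Aggregating (R1): 10.8% + 10.01% = 20.81%.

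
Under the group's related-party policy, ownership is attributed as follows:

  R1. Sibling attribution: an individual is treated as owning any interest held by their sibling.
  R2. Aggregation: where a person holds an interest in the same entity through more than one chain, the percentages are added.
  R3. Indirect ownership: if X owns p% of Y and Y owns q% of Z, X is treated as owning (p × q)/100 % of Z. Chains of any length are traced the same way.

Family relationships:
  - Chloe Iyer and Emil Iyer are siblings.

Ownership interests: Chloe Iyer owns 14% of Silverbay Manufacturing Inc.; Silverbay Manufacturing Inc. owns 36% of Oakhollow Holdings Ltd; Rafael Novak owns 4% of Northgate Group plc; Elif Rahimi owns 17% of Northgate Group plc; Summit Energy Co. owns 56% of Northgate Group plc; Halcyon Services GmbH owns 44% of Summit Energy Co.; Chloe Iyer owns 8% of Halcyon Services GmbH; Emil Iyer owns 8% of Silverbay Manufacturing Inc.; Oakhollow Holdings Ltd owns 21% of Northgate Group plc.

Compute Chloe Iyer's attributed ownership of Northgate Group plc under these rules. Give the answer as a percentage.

3.6344%

By sibling attribution (R1), Chloe Iyer is treated as also owning Emil Iyer's interest in Silverbay Manufacturing Inc, giving 14% + 8% = 22%.
Chain via Halcyon Services GmbH → Summit Energy Co. (R3): 8% × 44% × 56% = 1.9712% of Northgate Group plc.
Chain via Silverbay Manufacturing Inc. → Oakhollow Holdings Ltd (R3): 22% × 36% × 21% = 1.6632% of Northgate Group plc.
Aggregating (R2): 1.9712% + 1.6632% = 3.6344%.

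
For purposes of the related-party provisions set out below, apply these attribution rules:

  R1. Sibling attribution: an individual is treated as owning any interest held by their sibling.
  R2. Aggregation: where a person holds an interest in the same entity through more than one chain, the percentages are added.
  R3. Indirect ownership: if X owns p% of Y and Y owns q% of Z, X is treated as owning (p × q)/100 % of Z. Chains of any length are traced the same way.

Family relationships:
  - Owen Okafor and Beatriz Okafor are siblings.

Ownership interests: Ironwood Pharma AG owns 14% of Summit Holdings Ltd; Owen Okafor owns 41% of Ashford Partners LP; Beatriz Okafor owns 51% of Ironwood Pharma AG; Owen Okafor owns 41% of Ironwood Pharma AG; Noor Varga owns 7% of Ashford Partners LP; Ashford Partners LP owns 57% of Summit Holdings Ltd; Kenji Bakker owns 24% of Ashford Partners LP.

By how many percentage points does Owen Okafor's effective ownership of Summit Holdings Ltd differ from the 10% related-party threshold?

26.25

By sibling attribution (R1), Owen Okafor is treated as also owning Beatriz Okafor's interest in Ironwood Pharma AG, giving 41% + 51% = 92%.
Chain via Ironwood Pharma AG (R3): 92% × 14% = 12.88% of Summit Holdings Ltd.
Chain via Ashford Partners LP (R3): 41% × 57% = 23.37% of Summit Holdings Ltd.
Aggregating (R2): 12.88% + 23.37% = 36.25%.
36.25% exceeds the 10% threshold by 26.25 percentage points.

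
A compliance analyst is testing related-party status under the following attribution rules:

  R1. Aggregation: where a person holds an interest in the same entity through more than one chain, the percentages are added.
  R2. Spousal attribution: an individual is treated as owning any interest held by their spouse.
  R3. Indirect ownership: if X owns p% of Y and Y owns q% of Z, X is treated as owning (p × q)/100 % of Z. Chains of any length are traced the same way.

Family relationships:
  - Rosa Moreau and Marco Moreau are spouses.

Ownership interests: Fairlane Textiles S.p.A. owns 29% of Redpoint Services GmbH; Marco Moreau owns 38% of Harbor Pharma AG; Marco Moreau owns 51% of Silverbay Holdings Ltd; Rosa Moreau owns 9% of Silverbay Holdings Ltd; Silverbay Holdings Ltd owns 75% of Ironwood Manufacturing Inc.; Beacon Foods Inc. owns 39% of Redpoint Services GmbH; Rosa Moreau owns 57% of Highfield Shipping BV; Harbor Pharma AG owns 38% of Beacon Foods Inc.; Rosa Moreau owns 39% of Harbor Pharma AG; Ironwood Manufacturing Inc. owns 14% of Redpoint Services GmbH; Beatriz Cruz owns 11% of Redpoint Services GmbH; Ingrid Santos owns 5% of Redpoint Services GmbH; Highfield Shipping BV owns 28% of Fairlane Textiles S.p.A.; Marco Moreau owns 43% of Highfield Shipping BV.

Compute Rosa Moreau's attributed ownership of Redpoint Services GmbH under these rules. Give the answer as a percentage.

By spousal attribution (R2), Rosa Moreau is treated as also owning Marco Moreau's interest in Silverbay Holdings Ltd, giving 9% + 51% = 60%.
By spousal attribution (R2), Rosa Moreau is treated as also owning Marco Moreau's interest in Highfield Shipping BV, giving 57% + 43% = 100%.
By spousal attribution (R2), Rosa Moreau is treated as also owning Marco Moreau's interest in Harbor Pharma AG, giving 39% + 38% = 77%.
Chain via Silverbay Holdings Ltd → Ironwood Manufacturing Inc. (R3): 60% × 75% × 14% = 6.3% of Redpoint Services GmbH.
Chain via Highfield Shipping BV → Fairlane Textiles S.p.A. (R3): 100% × 28% × 29% = 8.12% of Redpoint Services GmbH.
Chain via Harbor Pharma AG → Beacon Foods Inc. (R3): 77% × 38% × 39% = 11.4114% of Redpoint Services GmbH.
Aggregating (R1): 6.3% + 8.12% + 11.4114% = 25.8314%.

25.8314%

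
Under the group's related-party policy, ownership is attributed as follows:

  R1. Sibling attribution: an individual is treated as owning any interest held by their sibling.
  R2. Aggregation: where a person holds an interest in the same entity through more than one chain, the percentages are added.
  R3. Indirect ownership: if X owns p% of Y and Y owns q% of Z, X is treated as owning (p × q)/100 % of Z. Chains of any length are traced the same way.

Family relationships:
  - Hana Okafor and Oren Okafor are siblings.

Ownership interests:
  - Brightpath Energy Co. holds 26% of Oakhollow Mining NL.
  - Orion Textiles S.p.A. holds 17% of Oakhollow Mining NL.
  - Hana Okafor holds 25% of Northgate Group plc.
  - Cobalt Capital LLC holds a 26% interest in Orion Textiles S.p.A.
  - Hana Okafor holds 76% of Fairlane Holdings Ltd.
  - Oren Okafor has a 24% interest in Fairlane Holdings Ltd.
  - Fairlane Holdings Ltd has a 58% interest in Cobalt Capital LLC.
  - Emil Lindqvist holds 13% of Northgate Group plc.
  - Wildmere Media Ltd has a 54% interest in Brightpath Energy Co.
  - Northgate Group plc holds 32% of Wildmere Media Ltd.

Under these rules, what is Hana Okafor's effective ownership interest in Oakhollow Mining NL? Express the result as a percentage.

By sibling attribution (R1), Hana Okafor is treated as also owning Oren Okafor's interest in Fairlane Holdings Ltd, giving 76% + 24% = 100%.
Chain via Fairlane Holdings Ltd → Cobalt Capital LLC → Orion Textiles S.p.A. (R3): 100% × 58% × 26% × 17% = 2.5636% of Oakhollow Mining NL.
Chain via Northgate Group plc → Wildmere Media Ltd → Brightpath Energy Co. (R3): 25% × 32% × 54% × 26% = 1.1232% of Oakhollow Mining NL.
Aggregating (R2): 2.5636% + 1.1232% = 3.6868%.

3.6868%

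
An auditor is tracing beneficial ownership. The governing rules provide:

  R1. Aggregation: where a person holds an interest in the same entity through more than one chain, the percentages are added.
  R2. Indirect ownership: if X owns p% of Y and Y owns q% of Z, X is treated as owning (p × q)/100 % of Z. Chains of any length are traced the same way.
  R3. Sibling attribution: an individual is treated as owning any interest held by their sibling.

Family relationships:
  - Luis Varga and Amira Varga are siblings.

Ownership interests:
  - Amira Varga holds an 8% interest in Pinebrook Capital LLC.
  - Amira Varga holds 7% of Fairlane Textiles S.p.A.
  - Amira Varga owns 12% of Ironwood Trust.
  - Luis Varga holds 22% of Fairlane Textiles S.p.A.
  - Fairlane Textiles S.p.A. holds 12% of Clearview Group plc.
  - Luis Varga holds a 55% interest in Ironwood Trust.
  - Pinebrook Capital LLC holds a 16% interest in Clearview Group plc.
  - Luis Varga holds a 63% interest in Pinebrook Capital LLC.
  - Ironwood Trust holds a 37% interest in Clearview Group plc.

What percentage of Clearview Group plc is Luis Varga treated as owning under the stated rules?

By sibling attribution (R3), Luis Varga is treated as also owning Amira Varga's interest in Pinebrook Capital LLC, giving 63% + 8% = 71%.
By sibling attribution (R3), Luis Varga is treated as also owning Amira Varga's interest in Fairlane Textiles S.p.A, giving 22% + 7% = 29%.
By sibling attribution (R3), Luis Varga is treated as also owning Amira Varga's interest in Ironwood Trust, giving 55% + 12% = 67%.
Chain via Pinebrook Capital LLC (R2): 71% × 16% = 11.36% of Clearview Group plc.
Chain via Fairlane Textiles S.p.A. (R2): 29% × 12% = 3.48% of Clearview Group plc.
Chain via Ironwood Trust (R2): 67% × 37% = 24.79% of Clearview Group plc.
Aggregating (R1): 11.36% + 3.48% + 24.79% = 39.63%.

39.63%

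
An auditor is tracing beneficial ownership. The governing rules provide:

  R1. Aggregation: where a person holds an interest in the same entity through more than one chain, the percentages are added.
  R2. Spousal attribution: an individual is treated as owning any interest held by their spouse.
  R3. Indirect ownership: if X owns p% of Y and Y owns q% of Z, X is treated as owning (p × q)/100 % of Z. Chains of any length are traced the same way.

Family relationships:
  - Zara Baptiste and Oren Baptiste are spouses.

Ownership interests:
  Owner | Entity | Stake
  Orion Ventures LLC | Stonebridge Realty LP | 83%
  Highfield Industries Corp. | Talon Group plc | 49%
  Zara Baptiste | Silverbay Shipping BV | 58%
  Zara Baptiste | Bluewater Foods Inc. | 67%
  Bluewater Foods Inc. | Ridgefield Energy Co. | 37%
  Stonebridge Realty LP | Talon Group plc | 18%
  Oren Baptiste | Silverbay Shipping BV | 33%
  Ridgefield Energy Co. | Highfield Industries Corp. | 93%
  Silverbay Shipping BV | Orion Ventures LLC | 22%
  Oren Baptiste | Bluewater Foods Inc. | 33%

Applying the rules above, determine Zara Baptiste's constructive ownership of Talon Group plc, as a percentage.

By spousal attribution (R2), Zara Baptiste is treated as also owning Oren Baptiste's interest in Silverbay Shipping BV, giving 58% + 33% = 91%.
By spousal attribution (R2), Zara Baptiste is treated as also owning Oren Baptiste's interest in Bluewater Foods Inc, giving 67% + 33% = 100%.
Chain via Silverbay Shipping BV → Orion Ventures LLC → Stonebridge Realty LP (R3): 91% × 22% × 83% × 18% = 2.990988% of Talon Group plc.
Chain via Bluewater Foods Inc. → Ridgefield Energy Co. → Highfield Industries Corp. (R3): 100% × 37% × 93% × 49% = 16.8609% of Talon Group plc.
Aggregating (R1): 2.990988% + 16.8609% = 19.851888%.

19.851888%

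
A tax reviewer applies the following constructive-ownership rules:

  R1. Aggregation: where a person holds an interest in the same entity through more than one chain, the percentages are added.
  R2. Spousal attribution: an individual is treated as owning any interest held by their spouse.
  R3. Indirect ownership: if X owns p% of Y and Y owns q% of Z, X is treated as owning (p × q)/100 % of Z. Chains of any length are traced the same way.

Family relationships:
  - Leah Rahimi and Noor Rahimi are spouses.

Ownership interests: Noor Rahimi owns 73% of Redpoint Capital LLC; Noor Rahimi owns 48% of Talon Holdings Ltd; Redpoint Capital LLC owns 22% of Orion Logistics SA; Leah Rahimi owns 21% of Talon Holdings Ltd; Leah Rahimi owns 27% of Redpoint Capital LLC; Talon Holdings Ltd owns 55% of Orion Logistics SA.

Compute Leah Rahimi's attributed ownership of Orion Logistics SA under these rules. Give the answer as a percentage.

59.95%

By spousal attribution (R2), Leah Rahimi is treated as also owning Noor Rahimi's interest in Talon Holdings Ltd, giving 21% + 48% = 69%.
By spousal attribution (R2), Leah Rahimi is treated as also owning Noor Rahimi's interest in Redpoint Capital LLC, giving 27% + 73% = 100%.
Chain via Talon Holdings Ltd (R3): 69% × 55% = 37.95% of Orion Logistics SA.
Chain via Redpoint Capital LLC (R3): 100% × 22% = 22% of Orion Logistics SA.
Aggregating (R1): 37.95% + 22% = 59.95%.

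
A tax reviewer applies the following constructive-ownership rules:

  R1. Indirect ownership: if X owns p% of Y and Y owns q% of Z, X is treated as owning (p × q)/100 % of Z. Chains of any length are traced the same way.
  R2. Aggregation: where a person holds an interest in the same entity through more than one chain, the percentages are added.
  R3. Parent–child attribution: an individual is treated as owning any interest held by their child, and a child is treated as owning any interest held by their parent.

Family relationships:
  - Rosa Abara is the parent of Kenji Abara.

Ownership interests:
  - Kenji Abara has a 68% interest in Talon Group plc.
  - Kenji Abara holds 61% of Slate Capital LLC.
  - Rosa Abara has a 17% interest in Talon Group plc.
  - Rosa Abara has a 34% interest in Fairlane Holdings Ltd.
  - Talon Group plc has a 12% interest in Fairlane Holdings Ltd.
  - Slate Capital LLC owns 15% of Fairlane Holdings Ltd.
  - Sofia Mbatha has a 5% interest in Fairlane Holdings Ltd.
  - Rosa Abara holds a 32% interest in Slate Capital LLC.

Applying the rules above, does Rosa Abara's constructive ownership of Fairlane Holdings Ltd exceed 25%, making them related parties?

By parent–child attribution (R3), Rosa Abara is treated as also owning Kenji Abara's interest in Talon Group plc, giving 17% + 68% = 85%.
By parent–child attribution (R3), Rosa Abara is treated as also owning Kenji Abara's interest in Slate Capital LLC, giving 32% + 61% = 93%.
Chain via Talon Group plc (R1): 85% × 12% = 10.2% of Fairlane Holdings Ltd.
Chain via Slate Capital LLC (R1): 93% × 15% = 13.95% of Fairlane Holdings Ltd.
Direct interest in Fairlane Holdings Ltd: 34%.
Aggregating (R2): 10.2% + 13.95% + 34% = 58.15%.
58.15% exceeds the 25% threshold, so Rosa is a related party to Fairlane Holdings Ltd.

Yes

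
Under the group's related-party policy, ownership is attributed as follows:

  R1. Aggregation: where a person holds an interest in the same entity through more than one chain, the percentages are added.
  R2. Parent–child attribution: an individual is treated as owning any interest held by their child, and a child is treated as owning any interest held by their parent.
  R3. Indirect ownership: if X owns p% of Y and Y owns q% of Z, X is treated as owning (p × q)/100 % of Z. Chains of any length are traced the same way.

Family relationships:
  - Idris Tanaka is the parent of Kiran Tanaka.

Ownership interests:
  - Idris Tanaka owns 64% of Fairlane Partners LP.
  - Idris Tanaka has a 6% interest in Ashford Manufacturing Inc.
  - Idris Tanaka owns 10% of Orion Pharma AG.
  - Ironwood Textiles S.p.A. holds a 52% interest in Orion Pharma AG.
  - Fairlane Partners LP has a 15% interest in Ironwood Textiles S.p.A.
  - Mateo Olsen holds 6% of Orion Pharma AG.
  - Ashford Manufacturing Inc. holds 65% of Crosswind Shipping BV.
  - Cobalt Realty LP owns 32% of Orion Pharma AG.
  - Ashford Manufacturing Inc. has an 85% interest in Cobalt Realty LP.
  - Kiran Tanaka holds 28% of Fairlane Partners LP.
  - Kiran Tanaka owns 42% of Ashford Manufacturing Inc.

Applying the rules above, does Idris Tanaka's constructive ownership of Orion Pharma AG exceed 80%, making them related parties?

No

By parent–child attribution (R2), Idris Tanaka is treated as also owning Kiran Tanaka's interest in Fairlane Partners LP, giving 64% + 28% = 92%.
By parent–child attribution (R2), Idris Tanaka is treated as also owning Kiran Tanaka's interest in Ashford Manufacturing Inc, giving 6% + 42% = 48%.
Chain via Fairlane Partners LP → Ironwood Textiles S.p.A. (R3): 92% × 15% × 52% = 7.176% of Orion Pharma AG.
Chain via Ashford Manufacturing Inc. → Cobalt Realty LP (R3): 48% × 85% × 32% = 13.056% of Orion Pharma AG.
Direct interest in Orion Pharma AG: 10%.
Aggregating (R1): 7.176% + 13.056% + 10% = 30.232%.
30.232% does not exceed the 80% threshold, so Idris is not a related party to Orion Pharma AG.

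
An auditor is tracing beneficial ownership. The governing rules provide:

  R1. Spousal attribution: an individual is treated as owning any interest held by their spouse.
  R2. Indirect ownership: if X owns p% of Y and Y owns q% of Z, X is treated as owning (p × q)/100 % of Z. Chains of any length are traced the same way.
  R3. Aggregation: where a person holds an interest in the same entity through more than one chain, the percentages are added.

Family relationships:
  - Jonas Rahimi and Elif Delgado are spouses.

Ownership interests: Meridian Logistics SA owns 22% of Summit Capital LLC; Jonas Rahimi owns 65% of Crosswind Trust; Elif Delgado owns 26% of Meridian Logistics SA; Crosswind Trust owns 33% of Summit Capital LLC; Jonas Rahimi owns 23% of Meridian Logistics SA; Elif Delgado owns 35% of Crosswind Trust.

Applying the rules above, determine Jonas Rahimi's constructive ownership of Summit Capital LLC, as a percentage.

By spousal attribution (R1), Jonas Rahimi is treated as also owning Elif Delgado's interest in Crosswind Trust, giving 65% + 35% = 100%.
By spousal attribution (R1), Jonas Rahimi is treated as also owning Elif Delgado's interest in Meridian Logistics SA, giving 23% + 26% = 49%.
Chain via Crosswind Trust (R2): 100% × 33% = 33% of Summit Capital LLC.
Chain via Meridian Logistics SA (R2): 49% × 22% = 10.78% of Summit Capital LLC.
Aggregating (R3): 33% + 10.78% = 43.78%.

43.78%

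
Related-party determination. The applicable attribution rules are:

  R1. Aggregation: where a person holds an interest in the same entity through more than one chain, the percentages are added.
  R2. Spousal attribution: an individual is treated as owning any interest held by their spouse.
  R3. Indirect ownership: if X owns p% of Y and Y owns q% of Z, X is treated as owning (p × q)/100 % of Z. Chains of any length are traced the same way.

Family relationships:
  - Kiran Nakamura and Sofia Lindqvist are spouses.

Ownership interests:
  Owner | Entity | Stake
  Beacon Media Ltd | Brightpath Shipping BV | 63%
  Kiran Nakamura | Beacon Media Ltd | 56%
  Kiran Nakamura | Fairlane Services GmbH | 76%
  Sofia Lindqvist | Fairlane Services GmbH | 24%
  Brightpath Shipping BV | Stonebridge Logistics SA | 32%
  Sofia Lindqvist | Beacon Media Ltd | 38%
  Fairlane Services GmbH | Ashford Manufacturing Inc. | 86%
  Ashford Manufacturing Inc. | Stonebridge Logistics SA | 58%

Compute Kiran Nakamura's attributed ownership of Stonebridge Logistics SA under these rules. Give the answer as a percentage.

By spousal attribution (R2), Kiran Nakamura is treated as also owning Sofia Lindqvist's interest in Beacon Media Ltd, giving 56% + 38% = 94%.
By spousal attribution (R2), Kiran Nakamura is treated as also owning Sofia Lindqvist's interest in Fairlane Services GmbH, giving 76% + 24% = 100%.
Chain via Beacon Media Ltd → Brightpath Shipping BV (R3): 94% × 63% × 32% = 18.9504% of Stonebridge Logistics SA.
Chain via Fairlane Services GmbH → Ashford Manufacturing Inc. (R3): 100% × 86% × 58% = 49.88% of Stonebridge Logistics SA.
Aggregating (R1): 18.9504% + 49.88% = 68.8304%.

68.8304%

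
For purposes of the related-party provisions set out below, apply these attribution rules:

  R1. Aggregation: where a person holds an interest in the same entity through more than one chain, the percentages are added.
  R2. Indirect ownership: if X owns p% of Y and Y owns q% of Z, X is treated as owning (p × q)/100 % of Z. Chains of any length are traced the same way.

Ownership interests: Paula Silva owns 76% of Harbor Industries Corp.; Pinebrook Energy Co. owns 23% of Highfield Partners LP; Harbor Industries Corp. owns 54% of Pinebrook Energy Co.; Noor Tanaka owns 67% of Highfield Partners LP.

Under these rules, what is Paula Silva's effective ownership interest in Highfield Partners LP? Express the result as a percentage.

9.4392%

Chain via Harbor Industries Corp. → Pinebrook Energy Co. (R2): 76% × 54% × 23% = 9.4392% of Highfield Partners LP.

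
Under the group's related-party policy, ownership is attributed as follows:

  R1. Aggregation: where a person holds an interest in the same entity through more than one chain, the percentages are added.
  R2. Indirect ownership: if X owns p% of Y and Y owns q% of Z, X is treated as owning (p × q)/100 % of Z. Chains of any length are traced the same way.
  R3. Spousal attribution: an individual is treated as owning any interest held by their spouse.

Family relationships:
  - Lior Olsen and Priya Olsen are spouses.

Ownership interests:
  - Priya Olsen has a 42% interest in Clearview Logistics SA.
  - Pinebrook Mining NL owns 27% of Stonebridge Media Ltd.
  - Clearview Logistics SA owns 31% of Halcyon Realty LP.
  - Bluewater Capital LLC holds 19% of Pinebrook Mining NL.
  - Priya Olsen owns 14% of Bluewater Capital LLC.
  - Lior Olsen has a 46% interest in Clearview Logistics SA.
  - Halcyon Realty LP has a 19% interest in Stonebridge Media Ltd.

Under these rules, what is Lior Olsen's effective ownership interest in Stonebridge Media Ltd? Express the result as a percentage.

5.9014%

By spousal attribution (R3), Lior Olsen is treated as also owning Priya Olsen's interest in Clearview Logistics SA, giving 46% + 42% = 88%.
By spousal attribution (R3), Lior Olsen is treated as owning Priya Olsen's 14% interest in Bluewater Capital LLC.
Chain via Clearview Logistics SA → Halcyon Realty LP (R2): 88% × 31% × 19% = 5.1832% of Stonebridge Media Ltd.
Chain via Bluewater Capital LLC → Pinebrook Mining NL (R2): 14% × 19% × 27% = 0.7182% of Stonebridge Media Ltd.
Aggregating (R1): 5.1832% + 0.7182% = 5.9014%.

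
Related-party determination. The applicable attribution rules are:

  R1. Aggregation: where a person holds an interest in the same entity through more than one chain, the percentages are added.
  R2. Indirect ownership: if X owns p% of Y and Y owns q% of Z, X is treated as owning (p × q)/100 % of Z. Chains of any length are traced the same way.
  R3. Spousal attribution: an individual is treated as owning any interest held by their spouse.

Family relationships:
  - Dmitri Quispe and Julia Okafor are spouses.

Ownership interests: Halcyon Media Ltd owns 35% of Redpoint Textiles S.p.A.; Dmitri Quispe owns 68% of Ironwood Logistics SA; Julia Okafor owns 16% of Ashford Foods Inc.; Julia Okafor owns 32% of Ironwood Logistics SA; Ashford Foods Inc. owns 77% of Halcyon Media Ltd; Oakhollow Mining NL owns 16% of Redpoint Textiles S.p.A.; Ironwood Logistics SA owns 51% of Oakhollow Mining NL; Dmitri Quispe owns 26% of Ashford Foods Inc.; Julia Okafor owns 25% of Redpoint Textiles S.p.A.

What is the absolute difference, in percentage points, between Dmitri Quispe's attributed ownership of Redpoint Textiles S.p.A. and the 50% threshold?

5.521

By spousal attribution (R3), Dmitri Quispe is treated as also owning Julia Okafor's interest in Ironwood Logistics SA, giving 68% + 32% = 100%.
By spousal attribution (R3), Dmitri Quispe is treated as also owning Julia Okafor's interest in Ashford Foods Inc, giving 26% + 16% = 42%.
By spousal attribution (R3), Dmitri Quispe is treated as owning Julia Okafor's 25% interest in Redpoint Textiles S.p.A.
Chain via Ironwood Logistics SA → Oakhollow Mining NL (R2): 100% × 51% × 16% = 8.16% of Redpoint Textiles S.p.A.
Chain via Ashford Foods Inc. → Halcyon Media Ltd (R2): 42% × 77% × 35% = 11.319% of Redpoint Textiles S.p.A.
Direct interest in Redpoint Textiles S.p.A: 25%.
Aggregating (R1): 8.16% + 11.319% + 25% = 44.479%.
44.479% falls short of the 50% threshold by 5.521 percentage points.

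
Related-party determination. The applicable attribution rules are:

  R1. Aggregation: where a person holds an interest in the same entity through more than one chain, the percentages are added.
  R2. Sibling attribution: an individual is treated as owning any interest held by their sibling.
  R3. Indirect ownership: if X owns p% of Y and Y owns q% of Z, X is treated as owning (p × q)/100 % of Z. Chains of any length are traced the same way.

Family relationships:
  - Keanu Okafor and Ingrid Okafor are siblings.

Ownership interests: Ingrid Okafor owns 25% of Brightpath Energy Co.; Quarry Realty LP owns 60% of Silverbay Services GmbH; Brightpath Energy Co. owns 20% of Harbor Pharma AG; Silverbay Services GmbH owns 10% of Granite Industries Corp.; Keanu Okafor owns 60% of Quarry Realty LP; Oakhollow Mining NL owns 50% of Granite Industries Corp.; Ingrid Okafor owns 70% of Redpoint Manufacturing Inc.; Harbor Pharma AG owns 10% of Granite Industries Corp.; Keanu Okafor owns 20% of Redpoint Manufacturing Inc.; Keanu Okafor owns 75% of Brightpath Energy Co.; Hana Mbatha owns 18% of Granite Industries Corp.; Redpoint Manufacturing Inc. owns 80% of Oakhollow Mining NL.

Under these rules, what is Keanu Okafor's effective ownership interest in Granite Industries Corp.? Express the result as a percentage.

41.6%

By sibling attribution (R2), Keanu Okafor is treated as also owning Ingrid Okafor's interest in Redpoint Manufacturing Inc, giving 20% + 70% = 90%.
By sibling attribution (R2), Keanu Okafor is treated as also owning Ingrid Okafor's interest in Brightpath Energy Co, giving 75% + 25% = 100%.
Chain via Redpoint Manufacturing Inc. → Oakhollow Mining NL (R3): 90% × 80% × 50% = 36% of Granite Industries Corp.
Chain via Brightpath Energy Co. → Harbor Pharma AG (R3): 100% × 20% × 10% = 2% of Granite Industries Corp.
Chain via Quarry Realty LP → Silverbay Services GmbH (R3): 60% × 60% × 10% = 3.6% of Granite Industries Corp.
Aggregating (R1): 36% + 2% + 3.6% = 41.6%.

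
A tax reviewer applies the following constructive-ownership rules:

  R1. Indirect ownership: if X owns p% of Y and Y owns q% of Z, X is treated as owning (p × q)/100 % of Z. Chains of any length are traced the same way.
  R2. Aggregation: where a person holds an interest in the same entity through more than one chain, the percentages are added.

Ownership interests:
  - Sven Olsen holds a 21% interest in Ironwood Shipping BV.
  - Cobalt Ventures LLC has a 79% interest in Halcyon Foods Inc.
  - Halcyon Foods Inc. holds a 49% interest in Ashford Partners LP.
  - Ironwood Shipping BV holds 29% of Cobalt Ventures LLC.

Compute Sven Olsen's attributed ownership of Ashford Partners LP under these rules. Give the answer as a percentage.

2.357439%

Chain via Ironwood Shipping BV → Cobalt Ventures LLC → Halcyon Foods Inc. (R1): 21% × 29% × 79% × 49% = 2.357439% of Ashford Partners LP.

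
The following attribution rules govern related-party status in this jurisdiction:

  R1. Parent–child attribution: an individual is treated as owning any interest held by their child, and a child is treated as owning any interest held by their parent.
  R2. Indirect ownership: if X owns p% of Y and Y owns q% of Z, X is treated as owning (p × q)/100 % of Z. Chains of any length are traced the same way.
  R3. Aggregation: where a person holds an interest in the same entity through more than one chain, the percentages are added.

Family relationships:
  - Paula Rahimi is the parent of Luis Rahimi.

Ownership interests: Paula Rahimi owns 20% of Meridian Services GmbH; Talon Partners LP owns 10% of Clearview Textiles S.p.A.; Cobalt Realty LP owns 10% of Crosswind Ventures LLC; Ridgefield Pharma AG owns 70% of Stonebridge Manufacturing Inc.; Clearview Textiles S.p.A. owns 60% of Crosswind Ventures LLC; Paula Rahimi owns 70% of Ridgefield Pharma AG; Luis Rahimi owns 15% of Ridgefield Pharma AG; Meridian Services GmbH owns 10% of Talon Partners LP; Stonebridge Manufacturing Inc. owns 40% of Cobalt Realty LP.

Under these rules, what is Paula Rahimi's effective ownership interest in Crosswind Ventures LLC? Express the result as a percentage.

By parent–child attribution (R1), Paula Rahimi is treated as also owning Luis Rahimi's interest in Ridgefield Pharma AG, giving 70% + 15% = 85%.
Chain via Ridgefield Pharma AG → Stonebridge Manufacturing Inc. → Cobalt Realty LP (R2): 85% × 70% × 40% × 10% = 2.38% of Crosswind Ventures LLC.
Chain via Meridian Services GmbH → Talon Partners LP → Clearview Textiles S.p.A. (R2): 20% × 10% × 10% × 60% = 0.12% of Crosswind Ventures LLC.
Aggregating (R3): 2.38% + 0.12% = 2.5%.

2.5%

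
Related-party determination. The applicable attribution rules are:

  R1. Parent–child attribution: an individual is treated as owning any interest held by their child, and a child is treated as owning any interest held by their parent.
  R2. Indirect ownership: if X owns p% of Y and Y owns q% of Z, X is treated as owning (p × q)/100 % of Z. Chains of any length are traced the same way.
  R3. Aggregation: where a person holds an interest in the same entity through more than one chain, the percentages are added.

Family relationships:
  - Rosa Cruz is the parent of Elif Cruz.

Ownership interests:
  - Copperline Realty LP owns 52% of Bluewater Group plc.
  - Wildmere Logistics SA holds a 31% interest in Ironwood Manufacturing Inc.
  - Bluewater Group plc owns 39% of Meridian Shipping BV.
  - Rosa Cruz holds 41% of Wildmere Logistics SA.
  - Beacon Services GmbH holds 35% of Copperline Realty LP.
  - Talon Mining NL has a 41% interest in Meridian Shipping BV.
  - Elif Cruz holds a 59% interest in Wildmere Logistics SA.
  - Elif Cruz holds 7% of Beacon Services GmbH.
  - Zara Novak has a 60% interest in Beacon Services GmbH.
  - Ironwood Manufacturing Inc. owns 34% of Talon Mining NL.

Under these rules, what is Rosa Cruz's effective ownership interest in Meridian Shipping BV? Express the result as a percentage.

By parent–child attribution (R1), Rosa Cruz is treated as also owning Elif Cruz's interest in Wildmere Logistics SA, giving 41% + 59% = 100%.
By parent–child attribution (R1), Rosa Cruz is treated as owning Elif Cruz's 7% interest in Beacon Services GmbH.
Chain via Wildmere Logistics SA → Ironwood Manufacturing Inc. → Talon Mining NL (R2): 100% × 31% × 34% × 41% = 4.3214% of Meridian Shipping BV.
Chain via Beacon Services GmbH → Copperline Realty LP → Bluewater Group plc (R2): 7% × 35% × 52% × 39% = 0.49686% of Meridian Shipping BV.
Aggregating (R3): 4.3214% + 0.49686% = 4.81826%.

4.81826%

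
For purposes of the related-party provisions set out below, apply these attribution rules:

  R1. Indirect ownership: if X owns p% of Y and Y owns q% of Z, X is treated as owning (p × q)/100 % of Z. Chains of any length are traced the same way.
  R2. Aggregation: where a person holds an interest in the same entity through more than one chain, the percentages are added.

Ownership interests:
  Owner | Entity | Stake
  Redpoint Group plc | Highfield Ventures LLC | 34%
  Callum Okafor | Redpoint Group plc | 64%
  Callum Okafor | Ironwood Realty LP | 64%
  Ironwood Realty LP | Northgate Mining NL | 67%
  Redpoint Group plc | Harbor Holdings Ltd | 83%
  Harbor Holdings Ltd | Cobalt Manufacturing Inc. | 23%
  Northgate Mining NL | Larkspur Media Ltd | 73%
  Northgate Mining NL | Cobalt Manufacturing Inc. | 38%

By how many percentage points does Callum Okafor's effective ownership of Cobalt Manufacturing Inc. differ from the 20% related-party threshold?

8.512

Chain via Redpoint Group plc → Harbor Holdings Ltd (R1): 64% × 83% × 23% = 12.2176% of Cobalt Manufacturing Inc.
Chain via Ironwood Realty LP → Northgate Mining NL (R1): 64% × 67% × 38% = 16.2944% of Cobalt Manufacturing Inc.
Aggregating (R2): 12.2176% + 16.2944% = 28.512%.
28.512% exceeds the 20% threshold by 8.512 percentage points.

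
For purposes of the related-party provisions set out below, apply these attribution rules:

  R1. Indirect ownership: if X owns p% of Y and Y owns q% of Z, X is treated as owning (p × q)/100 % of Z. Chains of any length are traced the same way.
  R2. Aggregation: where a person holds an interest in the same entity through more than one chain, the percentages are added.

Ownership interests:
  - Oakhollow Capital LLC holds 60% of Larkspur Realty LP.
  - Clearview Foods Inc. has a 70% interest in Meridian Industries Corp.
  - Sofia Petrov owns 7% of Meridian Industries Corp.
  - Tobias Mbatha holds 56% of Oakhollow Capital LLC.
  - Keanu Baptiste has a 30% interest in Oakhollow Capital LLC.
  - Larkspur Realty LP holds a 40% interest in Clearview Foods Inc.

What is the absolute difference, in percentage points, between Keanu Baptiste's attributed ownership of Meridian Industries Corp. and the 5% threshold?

0.04

Chain via Oakhollow Capital LLC → Larkspur Realty LP → Clearview Foods Inc. (R1): 30% × 60% × 40% × 70% = 5.04% of Meridian Industries Corp.
5.04% exceeds the 5% threshold by 0.04 percentage points.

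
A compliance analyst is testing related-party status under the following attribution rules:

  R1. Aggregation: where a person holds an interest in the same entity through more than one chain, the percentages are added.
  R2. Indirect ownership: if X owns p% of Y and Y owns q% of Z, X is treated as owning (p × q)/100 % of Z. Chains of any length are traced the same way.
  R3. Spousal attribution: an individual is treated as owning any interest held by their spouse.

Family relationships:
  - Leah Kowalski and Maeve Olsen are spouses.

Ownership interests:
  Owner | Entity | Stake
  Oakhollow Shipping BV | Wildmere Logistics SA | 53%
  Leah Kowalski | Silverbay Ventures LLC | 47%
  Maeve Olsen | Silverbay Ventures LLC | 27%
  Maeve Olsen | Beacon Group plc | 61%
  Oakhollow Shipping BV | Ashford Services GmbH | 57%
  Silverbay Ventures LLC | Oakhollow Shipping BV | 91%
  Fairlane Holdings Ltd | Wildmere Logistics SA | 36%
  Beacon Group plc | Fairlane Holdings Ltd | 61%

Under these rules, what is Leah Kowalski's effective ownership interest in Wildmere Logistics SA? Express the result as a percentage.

49.0858%

By spousal attribution (R3), Leah Kowalski is treated as also owning Maeve Olsen's interest in Silverbay Ventures LLC, giving 47% + 27% = 74%.
By spousal attribution (R3), Leah Kowalski is treated as owning Maeve Olsen's 61% interest in Beacon Group plc.
Chain via Silverbay Ventures LLC → Oakhollow Shipping BV (R2): 74% × 91% × 53% = 35.6902% of Wildmere Logistics SA.
Chain via Beacon Group plc → Fairlane Holdings Ltd (R2): 61% × 61% × 36% = 13.3956% of Wildmere Logistics SA.
Aggregating (R1): 35.6902% + 13.3956% = 49.0858%.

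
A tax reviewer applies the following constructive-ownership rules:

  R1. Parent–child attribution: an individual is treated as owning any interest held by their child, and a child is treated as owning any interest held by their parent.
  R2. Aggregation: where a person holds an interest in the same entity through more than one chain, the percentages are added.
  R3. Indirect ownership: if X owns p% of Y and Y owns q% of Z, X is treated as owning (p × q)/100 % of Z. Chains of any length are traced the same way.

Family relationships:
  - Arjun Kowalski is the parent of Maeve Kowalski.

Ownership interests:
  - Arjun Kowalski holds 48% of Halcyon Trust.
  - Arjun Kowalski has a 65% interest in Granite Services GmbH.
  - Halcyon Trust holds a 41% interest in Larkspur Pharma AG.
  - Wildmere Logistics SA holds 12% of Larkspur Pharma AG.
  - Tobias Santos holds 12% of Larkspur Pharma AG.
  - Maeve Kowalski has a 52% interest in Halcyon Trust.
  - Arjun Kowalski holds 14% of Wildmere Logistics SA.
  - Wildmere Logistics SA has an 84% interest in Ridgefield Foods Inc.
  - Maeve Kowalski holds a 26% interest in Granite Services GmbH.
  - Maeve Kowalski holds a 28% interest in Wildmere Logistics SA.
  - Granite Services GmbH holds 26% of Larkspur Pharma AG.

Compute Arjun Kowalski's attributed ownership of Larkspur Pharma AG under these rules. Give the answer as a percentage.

By parent–child attribution (R1), Arjun Kowalski is treated as also owning Maeve Kowalski's interest in Halcyon Trust, giving 48% + 52% = 100%.
By parent–child attribution (R1), Arjun Kowalski is treated as also owning Maeve Kowalski's interest in Wildmere Logistics SA, giving 14% + 28% = 42%.
By parent–child attribution (R1), Arjun Kowalski is treated as also owning Maeve Kowalski's interest in Granite Services GmbH, giving 65% + 26% = 91%.
Chain via Halcyon Trust (R3): 100% × 41% = 41% of Larkspur Pharma AG.
Chain via Wildmere Logistics SA (R3): 42% × 12% = 5.04% of Larkspur Pharma AG.
Chain via Granite Services GmbH (R3): 91% × 26% = 23.66% of Larkspur Pharma AG.
Aggregating (R2): 41% + 5.04% + 23.66% = 69.7%.

69.7%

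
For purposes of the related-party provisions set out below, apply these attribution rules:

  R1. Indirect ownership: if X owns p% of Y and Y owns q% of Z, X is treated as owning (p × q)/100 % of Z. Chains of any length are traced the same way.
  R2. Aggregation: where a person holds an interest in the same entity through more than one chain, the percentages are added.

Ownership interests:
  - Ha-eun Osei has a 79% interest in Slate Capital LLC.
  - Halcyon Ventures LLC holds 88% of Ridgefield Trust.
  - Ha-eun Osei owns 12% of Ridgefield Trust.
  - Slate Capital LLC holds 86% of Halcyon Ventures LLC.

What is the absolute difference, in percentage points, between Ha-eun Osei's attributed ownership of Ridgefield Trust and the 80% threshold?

8.2128

Chain via Slate Capital LLC → Halcyon Ventures LLC (R1): 79% × 86% × 88% = 59.7872% of Ridgefield Trust.
Direct interest in Ridgefield Trust: 12%.
Aggregating (R2): 59.7872% + 12% = 71.7872%.
71.7872% falls short of the 80% threshold by 8.2128 percentage points.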